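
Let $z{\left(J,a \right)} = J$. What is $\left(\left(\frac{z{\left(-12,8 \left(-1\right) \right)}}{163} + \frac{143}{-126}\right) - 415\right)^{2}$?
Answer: $\frac{73069859744281}{421809444} \approx 1.7323 \cdot 10^{5}$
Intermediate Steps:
$\left(\left(\frac{z{\left(-12,8 \left(-1\right) \right)}}{163} + \frac{143}{-126}\right) - 415\right)^{2} = \left(\left(- \frac{12}{163} + \frac{143}{-126}\right) - 415\right)^{2} = \left(\left(\left(-12\right) \frac{1}{163} + 143 \left(- \frac{1}{126}\right)\right) - 415\right)^{2} = \left(\left(- \frac{12}{163} - \frac{143}{126}\right) - 415\right)^{2} = \left(- \frac{24821}{20538} - 415\right)^{2} = \left(- \frac{8548091}{20538}\right)^{2} = \frac{73069859744281}{421809444}$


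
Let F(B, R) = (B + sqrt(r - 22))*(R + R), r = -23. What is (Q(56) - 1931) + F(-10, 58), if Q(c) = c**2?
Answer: 45 + 348*I*sqrt(5) ≈ 45.0 + 778.15*I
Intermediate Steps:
F(B, R) = 2*R*(B + 3*I*sqrt(5)) (F(B, R) = (B + sqrt(-23 - 22))*(R + R) = (B + sqrt(-45))*(2*R) = (B + 3*I*sqrt(5))*(2*R) = 2*R*(B + 3*I*sqrt(5)))
(Q(56) - 1931) + F(-10, 58) = (56**2 - 1931) + 2*58*(-10 + 3*I*sqrt(5)) = (3136 - 1931) + (-1160 + 348*I*sqrt(5)) = 1205 + (-1160 + 348*I*sqrt(5)) = 45 + 348*I*sqrt(5)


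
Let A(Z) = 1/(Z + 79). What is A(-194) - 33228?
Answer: -3821221/115 ≈ -33228.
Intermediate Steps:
A(Z) = 1/(79 + Z)
A(-194) - 33228 = 1/(79 - 194) - 33228 = 1/(-115) - 33228 = -1/115 - 33228 = -3821221/115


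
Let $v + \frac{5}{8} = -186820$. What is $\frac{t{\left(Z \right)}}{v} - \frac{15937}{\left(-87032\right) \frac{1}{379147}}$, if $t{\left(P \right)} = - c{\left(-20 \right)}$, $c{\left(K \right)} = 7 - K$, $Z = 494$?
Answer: $\frac{9030857826007447}{130074981080} \approx 69428.0$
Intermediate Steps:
$v = - \frac{1494565}{8}$ ($v = - \frac{5}{8} - 186820 = - \frac{1494565}{8} \approx -1.8682 \cdot 10^{5}$)
$t{\left(P \right)} = -27$ ($t{\left(P \right)} = - (7 - -20) = - (7 + 20) = \left(-1\right) 27 = -27$)
$\frac{t{\left(Z \right)}}{v} - \frac{15937}{\left(-87032\right) \frac{1}{379147}} = - \frac{27}{- \frac{1494565}{8}} - \frac{15937}{\left(-87032\right) \frac{1}{379147}} = \left(-27\right) \left(- \frac{8}{1494565}\right) - \frac{15937}{\left(-87032\right) \frac{1}{379147}} = \frac{216}{1494565} - \frac{15937}{- \frac{87032}{379147}} = \frac{216}{1494565} - - \frac{6042465739}{87032} = \frac{216}{1494565} + \frac{6042465739}{87032} = \frac{9030857826007447}{130074981080}$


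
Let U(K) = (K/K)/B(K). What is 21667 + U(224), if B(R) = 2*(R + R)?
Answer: 19413633/896 ≈ 21667.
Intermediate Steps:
B(R) = 4*R (B(R) = 2*(2*R) = 4*R)
U(K) = 1/(4*K) (U(K) = (K/K)/((4*K)) = 1*(1/(4*K)) = 1/(4*K))
21667 + U(224) = 21667 + (¼)/224 = 21667 + (¼)*(1/224) = 21667 + 1/896 = 19413633/896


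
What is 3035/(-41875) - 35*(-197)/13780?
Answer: 9876233/23081500 ≈ 0.42789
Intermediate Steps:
3035/(-41875) - 35*(-197)/13780 = 3035*(-1/41875) + 6895*(1/13780) = -607/8375 + 1379/2756 = 9876233/23081500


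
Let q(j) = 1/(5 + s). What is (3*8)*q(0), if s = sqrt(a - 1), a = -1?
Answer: 40/9 - 8*I*sqrt(2)/9 ≈ 4.4444 - 1.2571*I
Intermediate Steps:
s = I*sqrt(2) (s = sqrt(-1 - 1) = sqrt(-2) = I*sqrt(2) ≈ 1.4142*I)
q(j) = 1/(5 + I*sqrt(2))
(3*8)*q(0) = (3*8)*(5/27 - I*sqrt(2)/27) = 24*(5/27 - I*sqrt(2)/27) = 40/9 - 8*I*sqrt(2)/9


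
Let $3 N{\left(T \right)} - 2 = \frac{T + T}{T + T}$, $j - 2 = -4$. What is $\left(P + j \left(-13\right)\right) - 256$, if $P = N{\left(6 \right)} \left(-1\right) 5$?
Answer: $-235$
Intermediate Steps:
$j = -2$ ($j = 2 - 4 = -2$)
$N{\left(T \right)} = 1$ ($N{\left(T \right)} = \frac{2}{3} + \frac{\left(T + T\right) \frac{1}{T + T}}{3} = \frac{2}{3} + \frac{2 T \frac{1}{2 T}}{3} = \frac{2}{3} + \frac{1}{3} \cdot 1 = \frac{2}{3} + \frac{1}{3} = 1$)
$P = -5$ ($P = 1 \left(-1\right) 5 = \left(-1\right) 5 = -5$)
$\left(P + j \left(-13\right)\right) - 256 = \left(-5 - -26\right) - 256 = \left(-5 + 26\right) - 256 = 21 - 256 = -235$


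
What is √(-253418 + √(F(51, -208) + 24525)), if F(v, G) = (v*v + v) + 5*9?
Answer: √(-253418 + √27222) ≈ 503.24*I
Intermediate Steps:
F(v, G) = 45 + v + v² (F(v, G) = (v² + v) + 45 = (v + v²) + 45 = 45 + v + v²)
√(-253418 + √(F(51, -208) + 24525)) = √(-253418 + √((45 + 51 + 51²) + 24525)) = √(-253418 + √((45 + 51 + 2601) + 24525)) = √(-253418 + √(2697 + 24525)) = √(-253418 + √27222)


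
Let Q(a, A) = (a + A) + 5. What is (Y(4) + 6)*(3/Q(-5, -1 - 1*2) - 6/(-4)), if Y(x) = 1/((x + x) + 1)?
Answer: 55/18 ≈ 3.0556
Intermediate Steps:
Q(a, A) = 5 + A + a (Q(a, A) = (A + a) + 5 = 5 + A + a)
Y(x) = 1/(1 + 2*x) (Y(x) = 1/(2*x + 1) = 1/(1 + 2*x))
(Y(4) + 6)*(3/Q(-5, -1 - 1*2) - 6/(-4)) = (1/(1 + 2*4) + 6)*(3/(5 + (-1 - 1*2) - 5) - 6/(-4)) = (1/(1 + 8) + 6)*(3/(5 + (-1 - 2) - 5) - 6*(-¼)) = (1/9 + 6)*(3/(5 - 3 - 5) + 3/2) = (⅑ + 6)*(3/(-3) + 3/2) = 55*(3*(-⅓) + 3/2)/9 = 55*(-1 + 3/2)/9 = (55/9)*(½) = 55/18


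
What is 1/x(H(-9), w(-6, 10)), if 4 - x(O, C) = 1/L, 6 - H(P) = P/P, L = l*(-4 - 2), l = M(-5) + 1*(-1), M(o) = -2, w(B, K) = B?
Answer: 18/71 ≈ 0.25352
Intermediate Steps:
l = -3 (l = -2 + 1*(-1) = -2 - 1 = -3)
L = 18 (L = -3*(-4 - 2) = -3*(-6) = 18)
H(P) = 5 (H(P) = 6 - P/P = 6 - 1*1 = 6 - 1 = 5)
x(O, C) = 71/18 (x(O, C) = 4 - 1/18 = 71/18)
1/x(H(-9), w(-6, 10)) = 1/(71/18) = 18/71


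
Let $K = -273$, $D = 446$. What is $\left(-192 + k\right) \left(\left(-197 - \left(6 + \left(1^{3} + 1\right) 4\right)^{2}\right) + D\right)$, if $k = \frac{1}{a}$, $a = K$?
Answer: $- \frac{2778101}{273} \approx -10176.0$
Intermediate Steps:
$a = -273$
$k = - \frac{1}{273}$ ($k = \frac{1}{-273} = - \frac{1}{273} \approx -0.003663$)
$\left(-192 + k\right) \left(\left(-197 - \left(6 + \left(1^{3} + 1\right) 4\right)^{2}\right) + D\right) = \left(-192 - \frac{1}{273}\right) \left(\left(-197 - \left(6 + \left(1^{3} + 1\right) 4\right)^{2}\right) + 446\right) = - \frac{52417 \left(\left(-197 - \left(6 + \left(1 + 1\right) 4\right)^{2}\right) + 446\right)}{273} = - \frac{52417 \left(\left(-197 - \left(6 + 2 \cdot 4\right)^{2}\right) + 446\right)}{273} = - \frac{52417 \left(\left(-197 - \left(6 + 8\right)^{2}\right) + 446\right)}{273} = - \frac{52417 \left(\left(-197 - 14^{2}\right) + 446\right)}{273} = - \frac{52417 \left(\left(-197 - 196\right) + 446\right)}{273} = - \frac{52417 \left(-393 + 446\right)}{273} = \left(- \frac{52417}{273}\right) 53 = - \frac{2778101}{273}$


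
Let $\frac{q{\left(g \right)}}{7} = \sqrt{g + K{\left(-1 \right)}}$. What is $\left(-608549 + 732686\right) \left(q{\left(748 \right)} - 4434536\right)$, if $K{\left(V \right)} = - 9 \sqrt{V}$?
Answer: $-550489995432 + 868959 \sqrt{748 - 9 i} \approx -5.5047 \cdot 10^{11} - 1.4297 \cdot 10^{5} i$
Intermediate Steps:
$q{\left(g \right)} = 7 \sqrt{g - 9 i}$ ($q{\left(g \right)} = 7 \sqrt{g - 9 \sqrt{-1}} = 7 \sqrt{g - 9 i}$)
$\left(-608549 + 732686\right) \left(q{\left(748 \right)} - 4434536\right) = \left(-608549 + 732686\right) \left(7 \sqrt{748 - 9 i} - 4434536\right) = 124137 \left(-4434536 + 7 \sqrt{748 - 9 i}\right) = -550489995432 + 868959 \sqrt{748 - 9 i}$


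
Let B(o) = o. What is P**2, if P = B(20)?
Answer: 400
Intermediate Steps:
P = 20
P**2 = 20**2 = 400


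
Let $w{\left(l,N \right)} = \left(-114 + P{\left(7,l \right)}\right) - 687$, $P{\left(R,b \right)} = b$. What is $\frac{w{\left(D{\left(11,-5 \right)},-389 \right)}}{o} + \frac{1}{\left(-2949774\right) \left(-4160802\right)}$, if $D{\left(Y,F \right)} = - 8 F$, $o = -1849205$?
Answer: $\frac{9340076852056433}{22696079910364595340} \approx 0.00041153$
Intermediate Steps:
$w{\left(l,N \right)} = -801 + l$ ($w{\left(l,N \right)} = \left(-114 + l\right) - 687 = -801 + l$)
$\frac{w{\left(D{\left(11,-5 \right)},-389 \right)}}{o} + \frac{1}{\left(-2949774\right) \left(-4160802\right)} = \frac{-801 - -40}{-1849205} + \frac{1}{\left(-2949774\right) \left(-4160802\right)} = \left(-801 + 40\right) \left(- \frac{1}{1849205}\right) - - \frac{1}{12273425558748} = \left(-761\right) \left(- \frac{1}{1849205}\right) + \frac{1}{12273425558748} = \frac{761}{1849205} + \frac{1}{12273425558748} = \frac{9340076852056433}{22696079910364595340}$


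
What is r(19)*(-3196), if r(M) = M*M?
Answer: -1153756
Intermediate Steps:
r(M) = M**2
r(19)*(-3196) = 19**2*(-3196) = 361*(-3196) = -1153756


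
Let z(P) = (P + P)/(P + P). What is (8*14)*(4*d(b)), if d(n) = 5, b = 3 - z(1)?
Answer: 2240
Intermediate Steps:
z(P) = 1 (z(P) = (2*P)/((2*P)) = (2*P)*(1/(2*P)) = 1)
b = 2 (b = 3 - 1*1 = 3 - 1 = 2)
(8*14)*(4*d(b)) = (8*14)*(4*5) = 112*20 = 2240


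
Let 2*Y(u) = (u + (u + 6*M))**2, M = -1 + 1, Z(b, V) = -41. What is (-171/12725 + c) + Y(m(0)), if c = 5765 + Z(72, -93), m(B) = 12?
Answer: 76502529/12725 ≈ 6012.0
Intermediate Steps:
M = 0
c = 5724 (c = 5765 - 41 = 5724)
Y(u) = 2*u**2 (Y(u) = (u + (u + 6*0))**2/2 = (u + (u + 0))**2/2 = (u + u)**2/2 = (2*u)**2/2 = (4*u**2)/2 = 2*u**2)
(-171/12725 + c) + Y(m(0)) = (-171/12725 + 5724) + 2*12**2 = (-171*1/12725 + 5724) + 2*144 = (-171/12725 + 5724) + 288 = 72837729/12725 + 288 = 76502529/12725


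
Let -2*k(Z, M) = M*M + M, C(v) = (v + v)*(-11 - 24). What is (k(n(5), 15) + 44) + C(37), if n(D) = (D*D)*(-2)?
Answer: -2666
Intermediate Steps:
C(v) = -70*v (C(v) = (2*v)*(-35) = -70*v)
n(D) = -2*D² (n(D) = D²*(-2) = -2*D²)
k(Z, M) = -M/2 - M²/2 (k(Z, M) = -(M*M + M)/2 = -(M² + M)/2 = -(M + M²)/2 = -M/2 - M²/2)
(k(n(5), 15) + 44) + C(37) = (-½*15*(1 + 15) + 44) - 70*37 = (-½*15*16 + 44) - 2590 = (-120 + 44) - 2590 = -76 - 2590 = -2666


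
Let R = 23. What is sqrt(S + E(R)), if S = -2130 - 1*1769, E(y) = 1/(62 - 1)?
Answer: I*sqrt(14508118)/61 ≈ 62.442*I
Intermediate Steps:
E(y) = 1/61
S = -3899 (S = -2130 - 1769 = -3899)
sqrt(S + E(R)) = sqrt(-3899 + 1/61) = sqrt(-237838/61) = I*sqrt(14508118)/61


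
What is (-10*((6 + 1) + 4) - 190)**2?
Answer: 90000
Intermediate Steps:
(-10*((6 + 1) + 4) - 190)**2 = (-10*(7 + 4) - 190)**2 = (-10*11 - 190)**2 = (-110 - 190)**2 = (-300)**2 = 90000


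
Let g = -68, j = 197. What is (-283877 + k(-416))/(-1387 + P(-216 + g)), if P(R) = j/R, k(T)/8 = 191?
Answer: 80187116/394105 ≈ 203.47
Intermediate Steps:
k(T) = 1528 (k(T) = 8*191 = 1528)
P(R) = 197/R
(-283877 + k(-416))/(-1387 + P(-216 + g)) = (-283877 + 1528)/(-1387 + 197/(-216 - 68)) = -282349/(-1387 + 197/(-284)) = -282349/(-1387 + 197*(-1/284)) = -282349/(-1387 - 197/284) = -282349/(-394105/284) = -282349*(-284/394105) = 80187116/394105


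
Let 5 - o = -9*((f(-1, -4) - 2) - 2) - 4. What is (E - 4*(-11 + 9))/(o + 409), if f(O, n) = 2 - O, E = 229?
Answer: 237/409 ≈ 0.57946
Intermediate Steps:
o = 0 (o = 5 - (-9*(((2 - 1*(-1)) - 2) - 2) - 4) = 5 - (-9*(((2 + 1) - 2) - 2) - 4) = 5 - (-9*((3 - 2) - 2) - 4) = 5 - (-9*(1 - 2) - 4) = 5 - (-9*(-1) - 4) = 5 - (9 - 4) = 5 - 1*5 = 5 - 5 = 0)
(E - 4*(-11 + 9))/(o + 409) = (229 - 4*(-11 + 9))/(0 + 409) = (229 - 4*(-2))/409 = (229 + 8)*(1/409) = 237*(1/409) = 237/409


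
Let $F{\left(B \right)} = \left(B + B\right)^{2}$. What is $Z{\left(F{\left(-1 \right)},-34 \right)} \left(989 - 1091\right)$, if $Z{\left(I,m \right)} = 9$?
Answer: $-918$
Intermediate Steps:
$F{\left(B \right)} = 4 B^{2}$ ($F{\left(B \right)} = \left(2 B\right)^{2} = 4 B^{2}$)
$Z{\left(F{\left(-1 \right)},-34 \right)} \left(989 - 1091\right) = 9 \left(989 - 1091\right) = 9 \left(-102\right) = -918$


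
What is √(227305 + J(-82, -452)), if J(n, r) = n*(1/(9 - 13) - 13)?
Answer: √913566/2 ≈ 477.90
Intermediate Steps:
J(n, r) = -53*n/4 (J(n, r) = n*(1/(-4) - 13) = n*(-¼ - 13) = n*(-53/4) = -53*n/4)
√(227305 + J(-82, -452)) = √(227305 - 53/4*(-82)) = √(227305 + 2173/2) = √(456783/2) = √913566/2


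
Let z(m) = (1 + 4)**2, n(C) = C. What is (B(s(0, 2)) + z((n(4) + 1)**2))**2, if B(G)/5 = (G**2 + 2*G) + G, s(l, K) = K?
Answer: 5625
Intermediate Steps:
z(m) = 25 (z(m) = 5**2 = 25)
B(G) = 5*G**2 + 15*G (B(G) = 5*((G**2 + 2*G) + G) = 5*(G**2 + 3*G) = 5*G**2 + 15*G)
(B(s(0, 2)) + z((n(4) + 1)**2))**2 = (5*2*(3 + 2) + 25)**2 = (5*2*5 + 25)**2 = (50 + 25)**2 = 75**2 = 5625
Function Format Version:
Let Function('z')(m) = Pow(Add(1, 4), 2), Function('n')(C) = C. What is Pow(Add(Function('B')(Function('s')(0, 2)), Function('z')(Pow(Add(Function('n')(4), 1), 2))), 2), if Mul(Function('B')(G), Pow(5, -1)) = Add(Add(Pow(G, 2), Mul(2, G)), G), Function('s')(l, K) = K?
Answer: 5625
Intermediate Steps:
Function('z')(m) = 25 (Function('z')(m) = Pow(5, 2) = 25)
Function('B')(G) = Add(Mul(5, Pow(G, 2)), Mul(15, G)) (Function('B')(G) = Mul(5, Add(Add(Pow(G, 2), Mul(2, G)), G)) = Mul(5, Add(Pow(G, 2), Mul(3, G))) = Add(Mul(5, Pow(G, 2)), Mul(15, G)))
Pow(Add(Function('B')(Function('s')(0, 2)), Function('z')(Pow(Add(Function('n')(4), 1), 2))), 2) = Pow(Add(Mul(5, 2, Add(3, 2)), 25), 2) = Pow(Add(Mul(5, 2, 5), 25), 2) = Pow(Add(50, 25), 2) = Pow(75, 2) = 5625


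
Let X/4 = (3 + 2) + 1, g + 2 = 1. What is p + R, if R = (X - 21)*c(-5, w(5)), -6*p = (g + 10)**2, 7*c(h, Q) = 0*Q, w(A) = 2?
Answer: -27/2 ≈ -13.500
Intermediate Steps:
g = -1 (g = -2 + 1 = -1)
c(h, Q) = 0 (c(h, Q) = (0*Q)/7 = (1/7)*0 = 0)
p = -27/2 (p = -(-1 + 10)**2/6 = -1/6*9**2 = -1/6*81 = -27/2 ≈ -13.500)
X = 24 (X = 4*((3 + 2) + 1) = 4*(5 + 1) = 4*6 = 24)
R = 0 (R = (24 - 21)*0 = 3*0 = 0)
p + R = -27/2 + 0 = -27/2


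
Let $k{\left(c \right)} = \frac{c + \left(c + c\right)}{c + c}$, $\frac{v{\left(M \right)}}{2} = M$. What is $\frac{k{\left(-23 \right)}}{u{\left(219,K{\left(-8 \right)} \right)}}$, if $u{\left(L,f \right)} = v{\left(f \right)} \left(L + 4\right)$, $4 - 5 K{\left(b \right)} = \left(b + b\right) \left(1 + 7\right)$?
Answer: $\frac{5}{39248} \approx 0.00012739$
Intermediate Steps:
$v{\left(M \right)} = 2 M$
$k{\left(c \right)} = \frac{3}{2}$ ($k{\left(c \right)} = \frac{c + 2 c}{2 c} = 3 c \frac{1}{2 c} = \frac{3}{2}$)
$K{\left(b \right)} = \frac{4}{5} - \frac{16 b}{5}$ ($K{\left(b \right)} = \frac{4}{5} - \frac{\left(b + b\right) \left(1 + 7\right)}{5} = \frac{4}{5} - \frac{2 b 8}{5} = \frac{4}{5} - \frac{16 b}{5}$)
$u{\left(L,f \right)} = 2 f \left(4 + L\right)$ ($u{\left(L,f \right)} = 2 f \left(L + 4\right) = 2 f \left(4 + L\right)$)
$\frac{k{\left(-23 \right)}}{u{\left(219,K{\left(-8 \right)} \right)}} = \frac{3}{2 \cdot 2 \left(\frac{4}{5} - - \frac{128}{5}\right) \left(4 + 219\right)} = \frac{3}{2 \cdot 2 \left(\frac{4}{5} + \frac{128}{5}\right) 223} = \frac{3}{2 \cdot 2 \cdot \frac{132}{5} \cdot 223} = \frac{3}{2 \cdot \frac{58872}{5}} = \frac{3}{2} \cdot \frac{5}{58872} = \frac{5}{39248}$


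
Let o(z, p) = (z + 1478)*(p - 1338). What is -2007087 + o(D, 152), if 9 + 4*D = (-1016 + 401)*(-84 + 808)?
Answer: 256524527/2 ≈ 1.2826e+8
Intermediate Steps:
D = -445269/4 (D = -9/4 + ((-1016 + 401)*(-84 + 808))/4 = -9/4 + (-615*724)/4 = -9/4 + (1/4)*(-445260) = -9/4 - 111315 = -445269/4 ≈ -1.1132e+5)
o(z, p) = (-1338 + p)*(1478 + z) (o(z, p) = (1478 + z)*(-1338 + p) = (-1338 + p)*(1478 + z))
-2007087 + o(D, 152) = -2007087 + (-1977564 - 1338*(-445269/4) + 1478*152 + 152*(-445269/4)) = -2007087 + (-1977564 + 297884961/2 + 224656 - 16920222) = -2007087 + 260538701/2 = 256524527/2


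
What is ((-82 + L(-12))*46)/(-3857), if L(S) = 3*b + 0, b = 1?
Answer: 3634/3857 ≈ 0.94218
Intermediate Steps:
L(S) = 3 (L(S) = 3*1 + 0 = 3 + 0 = 3)
((-82 + L(-12))*46)/(-3857) = ((-82 + 3)*46)/(-3857) = -79*46*(-1/3857) = -3634*(-1/3857) = 3634/3857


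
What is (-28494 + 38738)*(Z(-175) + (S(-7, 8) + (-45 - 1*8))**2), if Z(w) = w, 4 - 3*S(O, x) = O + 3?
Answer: 217439144/9 ≈ 2.4160e+7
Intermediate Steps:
S(O, x) = 1/3 - O/3 (S(O, x) = 4/3 - (O + 3)/3 = 4/3 - (3 + O)/3 = 4/3 + (-1 - O/3) = 1/3 - O/3)
(-28494 + 38738)*(Z(-175) + (S(-7, 8) + (-45 - 1*8))**2) = (-28494 + 38738)*(-175 + ((1/3 - 1/3*(-7)) + (-45 - 1*8))**2) = 10244*(-175 + ((1/3 + 7/3) + (-45 - 8))**2) = 10244*(-175 + (8/3 - 53)**2) = 10244*(-175 + (-151/3)**2) = 10244*(-175 + 22801/9) = 10244*(21226/9) = 217439144/9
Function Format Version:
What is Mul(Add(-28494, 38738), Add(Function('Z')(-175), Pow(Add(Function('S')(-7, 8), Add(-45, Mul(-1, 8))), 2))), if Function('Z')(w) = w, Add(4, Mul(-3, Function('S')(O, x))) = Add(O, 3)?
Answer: Rational(217439144, 9) ≈ 2.4160e+7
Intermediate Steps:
Function('S')(O, x) = Add(Rational(1, 3), Mul(Rational(-1, 3), O)) (Function('S')(O, x) = Add(Rational(4, 3), Mul(Rational(-1, 3), Add(O, 3))) = Add(Rational(4, 3), Mul(Rational(-1, 3), Add(3, O))) = Add(Rational(4, 3), Add(-1, Mul(Rational(-1, 3), O))) = Add(Rational(1, 3), Mul(Rational(-1, 3), O)))
Mul(Add(-28494, 38738), Add(Function('Z')(-175), Pow(Add(Function('S')(-7, 8), Add(-45, Mul(-1, 8))), 2))) = Mul(Add(-28494, 38738), Add(-175, Pow(Add(Add(Rational(1, 3), Mul(Rational(-1, 3), -7)), Add(-45, Mul(-1, 8))), 2))) = Mul(10244, Add(-175, Pow(Add(Add(Rational(1, 3), Rational(7, 3)), Add(-45, -8)), 2))) = Mul(10244, Add(-175, Pow(Add(Rational(8, 3), -53), 2))) = Mul(10244, Add(-175, Pow(Rational(-151, 3), 2))) = Mul(10244, Add(-175, Rational(22801, 9))) = Mul(10244, Rational(21226, 9)) = Rational(217439144, 9)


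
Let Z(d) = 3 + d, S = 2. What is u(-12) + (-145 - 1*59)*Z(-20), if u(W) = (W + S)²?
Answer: 3568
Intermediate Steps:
u(W) = (2 + W)² (u(W) = (W + 2)² = (2 + W)²)
u(-12) + (-145 - 1*59)*Z(-20) = (2 - 12)² + (-145 - 1*59)*(3 - 20) = (-10)² + (-145 - 59)*(-17) = 100 - 204*(-17) = 100 + 3468 = 3568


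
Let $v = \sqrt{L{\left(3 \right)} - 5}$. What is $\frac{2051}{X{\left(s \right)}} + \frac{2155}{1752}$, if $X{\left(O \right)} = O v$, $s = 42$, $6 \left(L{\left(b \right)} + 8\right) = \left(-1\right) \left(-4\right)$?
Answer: $\frac{2155}{1752} - \frac{293 i \sqrt{111}}{222} \approx 1.23 - 13.905 i$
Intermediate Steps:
$L{\left(b \right)} = - \frac{22}{3}$ ($L{\left(b \right)} = -8 + \frac{\left(-1\right) \left(-4\right)}{6} = -8 + \frac{1}{6} \cdot 4 = -8 + \frac{2}{3} = - \frac{22}{3}$)
$v = \frac{i \sqrt{111}}{3}$ ($v = \sqrt{- \frac{22}{3} - 5} = \sqrt{- \frac{37}{3}} = \frac{i \sqrt{111}}{3} \approx 3.5119 i$)
$X{\left(O \right)} = \frac{i O \sqrt{111}}{3}$ ($X{\left(O \right)} = O \frac{i \sqrt{111}}{3} = \frac{i O \sqrt{111}}{3}$)
$\frac{2051}{X{\left(s \right)}} + \frac{2155}{1752} = \frac{2051}{\frac{1}{3} i 42 \sqrt{111}} + \frac{2155}{1752} = \frac{2051}{14 i \sqrt{111}} + 2155 \cdot \frac{1}{1752} = 2051 \left(- \frac{i \sqrt{111}}{1554}\right) + \frac{2155}{1752} = - \frac{293 i \sqrt{111}}{222} + \frac{2155}{1752} = \frac{2155}{1752} - \frac{293 i \sqrt{111}}{222}$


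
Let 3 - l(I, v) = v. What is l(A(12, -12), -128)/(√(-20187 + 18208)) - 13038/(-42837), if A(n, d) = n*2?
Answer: 4346/14279 - 131*I*√1979/1979 ≈ 0.30436 - 2.9447*I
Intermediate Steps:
A(n, d) = 2*n
l(I, v) = 3 - v
l(A(12, -12), -128)/(√(-20187 + 18208)) - 13038/(-42837) = (3 - 1*(-128))/(√(-20187 + 18208)) - 13038/(-42837) = (3 + 128)/(√(-1979)) - 13038*(-1/42837) = 131/((I*√1979)) + 4346/14279 = 131*(-I*√1979/1979) + 4346/14279 = -131*I*√1979/1979 + 4346/14279 = 4346/14279 - 131*I*√1979/1979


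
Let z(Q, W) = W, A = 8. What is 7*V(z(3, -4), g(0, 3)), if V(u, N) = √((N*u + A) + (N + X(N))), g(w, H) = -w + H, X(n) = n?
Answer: 7*√2 ≈ 9.8995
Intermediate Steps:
g(w, H) = H - w
V(u, N) = √(8 + 2*N + N*u) (V(u, N) = √((N*u + 8) + (N + N)) = √((8 + N*u) + 2*N) = √(8 + 2*N + N*u))
7*V(z(3, -4), g(0, 3)) = 7*√(8 + 2*(3 - 1*0) + (3 - 1*0)*(-4)) = 7*√(8 + 2*(3 + 0) + (3 + 0)*(-4)) = 7*√(8 + 2*3 + 3*(-4)) = 7*√(8 + 6 - 12) = 7*√2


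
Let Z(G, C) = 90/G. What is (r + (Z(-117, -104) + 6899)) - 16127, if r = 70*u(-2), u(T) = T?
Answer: -121794/13 ≈ -9368.8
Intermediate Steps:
r = -140 (r = 70*(-2) = -140)
(r + (Z(-117, -104) + 6899)) - 16127 = (-140 + (90/(-117) + 6899)) - 16127 = (-140 + (90*(-1/117) + 6899)) - 16127 = (-140 + (-10/13 + 6899)) - 16127 = (-140 + 89677/13) - 16127 = 87857/13 - 16127 = -121794/13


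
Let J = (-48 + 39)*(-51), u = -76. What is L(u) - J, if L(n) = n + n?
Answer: -611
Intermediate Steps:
L(n) = 2*n
J = 459 (J = -9*(-51) = 459)
L(u) - J = 2*(-76) - 1*459 = -152 - 459 = -611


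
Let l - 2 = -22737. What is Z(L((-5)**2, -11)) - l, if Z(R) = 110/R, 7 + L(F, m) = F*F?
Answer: 7025170/309 ≈ 22735.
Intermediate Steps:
L(F, m) = -7 + F**2 (L(F, m) = -7 + F*F = -7 + F**2)
l = -22735 (l = 2 - 22737 = -22735)
Z(L((-5)**2, -11)) - l = 110/(-7 + ((-5)**2)**2) - 1*(-22735) = 110/(-7 + 25**2) + 22735 = 110/(-7 + 625) + 22735 = 110/618 + 22735 = 110*(1/618) + 22735 = 55/309 + 22735 = 7025170/309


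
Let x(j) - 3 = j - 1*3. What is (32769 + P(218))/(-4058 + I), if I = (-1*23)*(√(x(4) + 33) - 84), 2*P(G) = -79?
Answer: -69582917/4500303 + 1505557*√37/9000606 ≈ -14.444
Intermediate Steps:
P(G) = -79/2 (P(G) = (½)*(-79) = -79/2)
x(j) = j (x(j) = 3 + (j - 1*3) = 3 + (j - 3) = 3 + (-3 + j) = j)
I = 1932 - 23*√37 (I = (-1*23)*(√(4 + 33) - 84) = -23*(√37 - 84) = -23*(-84 + √37) = 1932 - 23*√37 ≈ 1792.1)
(32769 + P(218))/(-4058 + I) = (32769 - 79/2)/(-4058 + (1932 - 23*√37)) = 65459/(2*(-2126 - 23*√37))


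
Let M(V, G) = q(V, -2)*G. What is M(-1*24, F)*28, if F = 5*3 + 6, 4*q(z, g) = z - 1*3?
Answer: -3969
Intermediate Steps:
q(z, g) = -¾ + z/4 (q(z, g) = (z - 1*3)/4 = (z - 3)/4 = (-3 + z)/4 = -¾ + z/4)
F = 21 (F = 15 + 6 = 21)
M(V, G) = G*(-¾ + V/4) (M(V, G) = (-¾ + V/4)*G = G*(-¾ + V/4))
M(-1*24, F)*28 = ((¼)*21*(-3 - 1*24))*28 = ((¼)*21*(-3 - 24))*28 = ((¼)*21*(-27))*28 = -567/4*28 = -3969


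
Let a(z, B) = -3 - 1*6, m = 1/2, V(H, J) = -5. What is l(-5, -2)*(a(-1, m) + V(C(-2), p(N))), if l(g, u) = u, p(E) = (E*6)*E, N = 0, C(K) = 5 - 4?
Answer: 28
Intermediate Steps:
C(K) = 1
p(E) = 6*E² (p(E) = (6*E)*E = 6*E²)
m = ½ ≈ 0.50000
a(z, B) = -9 (a(z, B) = -3 - 6 = -9)
l(-5, -2)*(a(-1, m) + V(C(-2), p(N))) = -2*(-9 - 5) = -2*(-14) = 28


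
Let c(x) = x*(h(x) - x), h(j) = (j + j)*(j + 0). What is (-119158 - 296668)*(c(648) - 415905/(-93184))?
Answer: -1505028547061292975/6656 ≈ -2.2612e+14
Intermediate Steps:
h(j) = 2*j² (h(j) = (2*j)*j = 2*j²)
c(x) = x*(-x + 2*x²) (c(x) = x*(2*x² - x) = x*(-x + 2*x²))
(-119158 - 296668)*(c(648) - 415905/(-93184)) = (-119158 - 296668)*(648²*(-1 + 2*648) - 415905/(-93184)) = -415826*(419904*(-1 + 1296) - 415905*(-1/93184)) = -415826*(419904*1295 + 59415/13312) = -415826*(543775680 + 59415/13312) = -415826*7238741911575/13312 = -1505028547061292975/6656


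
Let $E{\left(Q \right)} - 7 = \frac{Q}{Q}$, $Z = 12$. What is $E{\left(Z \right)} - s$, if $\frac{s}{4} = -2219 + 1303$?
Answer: $3672$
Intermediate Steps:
$E{\left(Q \right)} = 8$ ($E{\left(Q \right)} = 7 + \frac{Q}{Q} = 7 + 1 = 8$)
$s = -3664$ ($s = 4 \left(-2219 + 1303\right) = 4 \left(-916\right) = -3664$)
$E{\left(Z \right)} - s = 8 - -3664 = 8 + 3664 = 3672$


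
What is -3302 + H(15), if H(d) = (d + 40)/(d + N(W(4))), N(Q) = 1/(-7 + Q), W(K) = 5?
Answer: -95648/29 ≈ -3298.2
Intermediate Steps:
H(d) = (40 + d)/(-1/2 + d) (H(d) = (d + 40)/(d + 1/(-7 + 5)) = (40 + d)/(d + 1/(-2)) = (40 + d)/(d - 1/2) = (40 + d)/(-1/2 + d))
-3302 + H(15) = -3302 + 2*(40 + 15)/(-1 + 2*15) = -3302 + 2*55/(-1 + 30) = -3302 + 2*55/29 = -3302 + 2*(1/29)*55 = -3302 + 110/29 = -95648/29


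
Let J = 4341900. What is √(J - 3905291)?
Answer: √436609 ≈ 660.76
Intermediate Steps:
√(J - 3905291) = √(4341900 - 3905291) = √436609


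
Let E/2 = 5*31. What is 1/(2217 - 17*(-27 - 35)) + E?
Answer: 1014011/3271 ≈ 310.00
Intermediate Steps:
E = 310 (E = 2*(5*31) = 2*155 = 310)
1/(2217 - 17*(-27 - 35)) + E = 1/(2217 - 17*(-27 - 35)) + 310 = 1/(2217 - 17*(-62)) + 310 = 1/(2217 + 1054) + 310 = 1/3271 + 310 = 1014011/3271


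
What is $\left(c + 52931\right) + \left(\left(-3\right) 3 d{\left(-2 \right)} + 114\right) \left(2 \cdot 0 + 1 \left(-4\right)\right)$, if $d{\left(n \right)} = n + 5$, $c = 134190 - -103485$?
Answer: $290258$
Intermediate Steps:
$c = 237675$ ($c = 134190 + 103485 = 237675$)
$d{\left(n \right)} = 5 + n$
$\left(c + 52931\right) + \left(\left(-3\right) 3 d{\left(-2 \right)} + 114\right) \left(2 \cdot 0 + 1 \left(-4\right)\right) = \left(237675 + 52931\right) + \left(\left(-3\right) 3 \left(5 - 2\right) + 114\right) \left(2 \cdot 0 + 1 \left(-4\right)\right) = 290606 + \left(\left(-9\right) 3 + 114\right) \left(0 - 4\right) = 290606 + \left(-27 + 114\right) \left(-4\right) = 290606 + 87 \left(-4\right) = 290606 - 348 = 290258$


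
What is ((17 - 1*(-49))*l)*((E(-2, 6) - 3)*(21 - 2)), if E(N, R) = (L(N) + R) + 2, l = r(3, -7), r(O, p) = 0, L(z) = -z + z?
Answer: 0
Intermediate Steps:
L(z) = 0
l = 0
E(N, R) = 2 + R (E(N, R) = (0 + R) + 2 = R + 2 = 2 + R)
((17 - 1*(-49))*l)*((E(-2, 6) - 3)*(21 - 2)) = ((17 - 1*(-49))*0)*(((2 + 6) - 3)*(21 - 2)) = ((17 + 49)*0)*((8 - 3)*19) = (66*0)*(5*19) = 0*95 = 0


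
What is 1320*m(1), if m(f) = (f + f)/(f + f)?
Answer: 1320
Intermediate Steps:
m(f) = 1 (m(f) = (2*f)/((2*f)) = (2*f)*(1/(2*f)) = 1)
1320*m(1) = 1320*1 = 1320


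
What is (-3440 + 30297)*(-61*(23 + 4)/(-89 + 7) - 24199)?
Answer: -53248595047/82 ≈ -6.4937e+8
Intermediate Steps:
(-3440 + 30297)*(-61*(23 + 4)/(-89 + 7) - 24199) = 26857*(-1647/(-82) - 24199) = 26857*(-1647*(-1)/82 - 24199) = 26857*(-61*(-27/82) - 24199) = 26857*(1647/82 - 24199) = 26857*(-1982671/82) = -53248595047/82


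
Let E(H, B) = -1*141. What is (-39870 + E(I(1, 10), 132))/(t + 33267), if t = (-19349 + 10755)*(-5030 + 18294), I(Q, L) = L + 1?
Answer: 40011/113957549 ≈ 0.00035110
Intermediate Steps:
I(Q, L) = 1 + L
E(H, B) = -141
t = -113990816 (t = -8594*13264 = -113990816)
(-39870 + E(I(1, 10), 132))/(t + 33267) = (-39870 - 141)/(-113990816 + 33267) = -40011/(-113957549) = -40011*(-1/113957549) = 40011/113957549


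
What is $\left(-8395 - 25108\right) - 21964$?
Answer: $-55467$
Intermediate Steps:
$\left(-8395 - 25108\right) - 21964 = -33503 - 21964 = -55467$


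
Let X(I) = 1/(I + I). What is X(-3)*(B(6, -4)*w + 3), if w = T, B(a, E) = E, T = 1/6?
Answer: -7/18 ≈ -0.38889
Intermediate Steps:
T = 1/6 ≈ 0.16667
w = 1/6 ≈ 0.16667
X(I) = 1/(2*I)
X(-3)*(B(6, -4)*w + 3) = ((1/2)/(-3))*(-4*1/6 + 3) = ((1/2)*(-1/3))*(-2/3 + 3) = -1/6*7/3 = -7/18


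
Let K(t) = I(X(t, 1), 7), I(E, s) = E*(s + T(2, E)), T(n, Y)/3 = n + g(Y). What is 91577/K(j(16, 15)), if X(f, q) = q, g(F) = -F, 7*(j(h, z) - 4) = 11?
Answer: 91577/10 ≈ 9157.7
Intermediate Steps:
j(h, z) = 39/7 (j(h, z) = 4 + (1/7)*11 = 4 + 11/7 = 39/7)
T(n, Y) = -3*Y + 3*n (T(n, Y) = 3*(n - Y) = -3*Y + 3*n)
I(E, s) = E*(6 + s - 3*E) (I(E, s) = E*(s + (-3*E + 3*2)) = E*(s + (-3*E + 6)) = E*(s + (6 - 3*E)) = E*(6 + s - 3*E))
K(t) = 10 (K(t) = 1*(6 + 7 - 3*1) = 1*(6 + 7 - 3) = 1*10 = 10)
91577/K(j(16, 15)) = 91577/10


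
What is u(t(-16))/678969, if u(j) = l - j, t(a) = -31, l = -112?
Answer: -3/25147 ≈ -0.00011930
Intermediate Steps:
u(j) = -112 - j
u(t(-16))/678969 = (-112 - 1*(-31))/678969 = (-112 + 31)*(1/678969) = -81*1/678969 = -3/25147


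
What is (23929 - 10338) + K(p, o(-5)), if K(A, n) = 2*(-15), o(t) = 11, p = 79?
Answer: 13561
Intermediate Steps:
K(A, n) = -30
(23929 - 10338) + K(p, o(-5)) = (23929 - 10338) - 30 = 13591 - 30 = 13561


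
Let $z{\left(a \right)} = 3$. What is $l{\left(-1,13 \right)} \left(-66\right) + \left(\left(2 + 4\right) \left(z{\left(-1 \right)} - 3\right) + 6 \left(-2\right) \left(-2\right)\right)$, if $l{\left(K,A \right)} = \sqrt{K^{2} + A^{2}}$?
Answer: $24 - 66 \sqrt{170} \approx -836.54$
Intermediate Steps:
$l{\left(K,A \right)} = \sqrt{A^{2} + K^{2}}$
$l{\left(-1,13 \right)} \left(-66\right) + \left(\left(2 + 4\right) \left(z{\left(-1 \right)} - 3\right) + 6 \left(-2\right) \left(-2\right)\right) = \sqrt{13^{2} + \left(-1\right)^{2}} \left(-66\right) + \left(\left(2 + 4\right) \left(3 - 3\right) + 6 \left(-2\right) \left(-2\right)\right) = \sqrt{169 + 1} \left(-66\right) + \left(6 \cdot 0 - -24\right) = \sqrt{170} \left(-66\right) + \left(0 + 24\right) = - 66 \sqrt{170} + 24 = 24 - 66 \sqrt{170}$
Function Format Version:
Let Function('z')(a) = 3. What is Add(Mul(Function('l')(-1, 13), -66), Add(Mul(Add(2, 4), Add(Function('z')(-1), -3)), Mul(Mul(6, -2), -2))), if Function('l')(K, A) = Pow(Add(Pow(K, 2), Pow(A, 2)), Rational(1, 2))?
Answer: Add(24, Mul(-66, Pow(170, Rational(1, 2)))) ≈ -836.54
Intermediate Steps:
Function('l')(K, A) = Pow(Add(Pow(A, 2), Pow(K, 2)), Rational(1, 2))
Add(Mul(Function('l')(-1, 13), -66), Add(Mul(Add(2, 4), Add(Function('z')(-1), -3)), Mul(Mul(6, -2), -2))) = Add(Mul(Pow(Add(Pow(13, 2), Pow(-1, 2)), Rational(1, 2)), -66), Add(Mul(Add(2, 4), Add(3, -3)), Mul(Mul(6, -2), -2))) = Add(Mul(Pow(Add(169, 1), Rational(1, 2)), -66), Add(Mul(6, 0), Mul(-12, -2))) = Add(Mul(Pow(170, Rational(1, 2)), -66), Add(0, 24)) = Add(Mul(-66, Pow(170, Rational(1, 2))), 24) = Add(24, Mul(-66, Pow(170, Rational(1, 2))))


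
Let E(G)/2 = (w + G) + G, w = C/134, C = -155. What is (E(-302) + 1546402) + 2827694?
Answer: 292983341/67 ≈ 4.3729e+6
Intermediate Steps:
w = -155/134 ≈ -1.1567
E(G) = -155/67 + 4*G (E(G) = 2*((-155/134 + G) + G) = 2*(-155/134 + 2*G) = -155/67 + 4*G)
(E(-302) + 1546402) + 2827694 = ((-155/67 + 4*(-302)) + 1546402) + 2827694 = ((-155/67 - 1208) + 1546402) + 2827694 = (-81091/67 + 1546402) + 2827694 = 103527843/67 + 2827694 = 292983341/67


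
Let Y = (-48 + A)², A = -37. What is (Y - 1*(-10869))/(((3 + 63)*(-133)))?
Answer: -9047/4389 ≈ -2.0613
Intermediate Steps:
Y = 7225 (Y = (-48 - 37)² = (-85)² = 7225)
(Y - 1*(-10869))/(((3 + 63)*(-133))) = (7225 - 1*(-10869))/(((3 + 63)*(-133))) = (7225 + 10869)/((66*(-133))) = 18094/(-8778) = 18094*(-1/8778) = -9047/4389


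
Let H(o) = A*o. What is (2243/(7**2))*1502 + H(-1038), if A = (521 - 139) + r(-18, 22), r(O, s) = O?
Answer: -15144782/49 ≈ -3.0908e+5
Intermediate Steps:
A = 364 (A = (521 - 139) - 18 = 382 - 18 = 364)
H(o) = 364*o
(2243/(7**2))*1502 + H(-1038) = (2243/(7**2))*1502 + 364*(-1038) = (2243/49)*1502 - 377832 = 3368986/49 - 377832 = -15144782/49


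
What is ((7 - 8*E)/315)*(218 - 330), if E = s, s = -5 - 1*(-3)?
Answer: -368/45 ≈ -8.1778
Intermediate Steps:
s = -2 (s = -5 + 3 = -2)
E = -2
((7 - 8*E)/315)*(218 - 330) = ((7 - 8*(-2))/315)*(218 - 330) = ((7 + 16)*(1/315))*(-112) = (23*(1/315))*(-112) = (23/315)*(-112) = -368/45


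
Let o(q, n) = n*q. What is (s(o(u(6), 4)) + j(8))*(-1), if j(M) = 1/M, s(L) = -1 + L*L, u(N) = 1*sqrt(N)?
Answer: -761/8 ≈ -95.125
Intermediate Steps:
u(N) = sqrt(N)
s(L) = -1 + L**2
(s(o(u(6), 4)) + j(8))*(-1) = ((-1 + (4*sqrt(6))**2) + 1/8)*(-1) = ((-1 + 96) + 1/8)*(-1) = (95 + 1/8)*(-1) = (761/8)*(-1) = -761/8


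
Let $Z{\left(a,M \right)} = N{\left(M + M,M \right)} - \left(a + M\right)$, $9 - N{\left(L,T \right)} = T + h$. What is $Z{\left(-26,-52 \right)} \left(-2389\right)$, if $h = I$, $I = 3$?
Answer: $-324904$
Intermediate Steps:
$h = 3$
$N{\left(L,T \right)} = 6 - T$ ($N{\left(L,T \right)} = 9 - \left(T + 3\right) = 9 - \left(3 + T\right) = 6 - T$)
$Z{\left(a,M \right)} = 6 - a - 2 M$ ($Z{\left(a,M \right)} = \left(6 - M\right) - \left(a + M\right) = \left(6 - M\right) - \left(M + a\right) = 6 - a - 2 M$)
$Z{\left(-26,-52 \right)} \left(-2389\right) = \left(6 - -26 - -104\right) \left(-2389\right) = \left(6 + 26 + 104\right) \left(-2389\right) = 136 \left(-2389\right) = -324904$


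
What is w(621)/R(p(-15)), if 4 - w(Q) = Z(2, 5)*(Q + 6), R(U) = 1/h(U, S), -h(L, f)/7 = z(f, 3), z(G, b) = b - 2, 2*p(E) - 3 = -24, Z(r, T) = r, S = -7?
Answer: 8750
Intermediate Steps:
p(E) = -21/2 (p(E) = 3/2 + (½)*(-24) = 3/2 - 12 = -21/2)
z(G, b) = -2 + b
h(L, f) = -7 (h(L, f) = -7*(-2 + 3) = -7*1 = -7)
R(U) = -⅐ (R(U) = 1/(-7) = -⅐)
w(Q) = -8 - 2*Q (w(Q) = 4 - 2*(Q + 6) = 4 - 2*(6 + Q) = 4 - (12 + 2*Q) = 4 + (-12 - 2*Q) = -8 - 2*Q)
w(621)/R(p(-15)) = (-8 - 2*621)/(-⅐) = (-8 - 1242)*(-7) = -1250*(-7) = 8750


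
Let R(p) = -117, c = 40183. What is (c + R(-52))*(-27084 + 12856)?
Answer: -570059048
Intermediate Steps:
(c + R(-52))*(-27084 + 12856) = (40183 - 117)*(-27084 + 12856) = 40066*(-14228) = -570059048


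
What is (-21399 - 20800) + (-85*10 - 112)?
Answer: -43161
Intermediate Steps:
(-21399 - 20800) + (-85*10 - 112) = -42199 + (-850 - 112) = -42199 - 962 = -43161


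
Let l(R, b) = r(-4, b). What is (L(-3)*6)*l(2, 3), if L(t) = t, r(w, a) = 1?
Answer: -18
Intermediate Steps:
l(R, b) = 1
(L(-3)*6)*l(2, 3) = -3*6*1 = -18*1 = -18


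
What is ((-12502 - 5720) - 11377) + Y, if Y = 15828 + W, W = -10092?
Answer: -23863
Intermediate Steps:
Y = 5736 (Y = 15828 - 10092 = 5736)
((-12502 - 5720) - 11377) + Y = ((-12502 - 5720) - 11377) + 5736 = (-18222 - 11377) + 5736 = -29599 + 5736 = -23863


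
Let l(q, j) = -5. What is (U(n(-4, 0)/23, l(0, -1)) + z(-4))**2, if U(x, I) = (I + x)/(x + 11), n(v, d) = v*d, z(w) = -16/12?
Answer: 3481/1089 ≈ 3.1965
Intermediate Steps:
z(w) = -4/3 (z(w) = -16*1/12 = -4/3)
n(v, d) = d*v
U(x, I) = (I + x)/(11 + x)
(U(n(-4, 0)/23, l(0, -1)) + z(-4))**2 = ((-5 + (0*(-4))/23)/(11 + (0*(-4))/23) - 4/3)**2 = ((-5 + 0*(1/23))/(11 + 0*(1/23)) - 4/3)**2 = ((-5 + 0)/(11 + 0) - 4/3)**2 = (-5/11 - 4/3)**2 = (-59/33)**2 = 3481/1089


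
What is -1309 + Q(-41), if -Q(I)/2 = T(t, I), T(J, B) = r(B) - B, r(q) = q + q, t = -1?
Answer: -1227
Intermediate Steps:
r(q) = 2*q
T(J, B) = B (T(J, B) = 2*B - B = B)
Q(I) = -2*I
-1309 + Q(-41) = -1309 - 2*(-41) = -1309 + 82 = -1227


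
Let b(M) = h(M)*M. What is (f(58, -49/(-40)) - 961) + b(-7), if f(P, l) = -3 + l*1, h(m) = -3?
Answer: -37671/40 ≈ -941.78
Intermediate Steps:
f(P, l) = -3 + l
b(M) = -3*M
(f(58, -49/(-40)) - 961) + b(-7) = ((-3 - 49/(-40)) - 961) - 3*(-7) = ((-3 - 49*(-1/40)) - 961) + 21 = ((-3 + 49/40) - 961) + 21 = (-71/40 - 961) + 21 = -38511/40 + 21 = -37671/40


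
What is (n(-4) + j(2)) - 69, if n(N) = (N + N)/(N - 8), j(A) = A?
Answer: -199/3 ≈ -66.333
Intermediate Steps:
n(N) = 2*N/(-8 + N) (n(N) = (2*N)/(-8 + N) = 2*N/(-8 + N))
(n(-4) + j(2)) - 69 = (2*(-4)/(-8 - 4) + 2) - 69 = (2*(-4)/(-12) + 2) - 69 = (2*(-4)*(-1/12) + 2) - 69 = (⅔ + 2) - 69 = 8/3 - 69 = -199/3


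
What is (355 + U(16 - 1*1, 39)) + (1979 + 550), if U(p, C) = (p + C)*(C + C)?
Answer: 7096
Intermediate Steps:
U(p, C) = 2*C*(C + p) (U(p, C) = (C + p)*(2*C) = 2*C*(C + p))
(355 + U(16 - 1*1, 39)) + (1979 + 550) = (355 + 2*39*(39 + (16 - 1*1))) + (1979 + 550) = (355 + 2*39*(39 + (16 - 1))) + 2529 = (355 + 2*39*(39 + 15)) + 2529 = (355 + 2*39*54) + 2529 = (355 + 4212) + 2529 = 4567 + 2529 = 7096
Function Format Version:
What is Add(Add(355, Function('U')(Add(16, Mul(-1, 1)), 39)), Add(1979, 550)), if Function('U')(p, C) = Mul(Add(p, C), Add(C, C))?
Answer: 7096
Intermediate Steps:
Function('U')(p, C) = Mul(2, C, Add(C, p)) (Function('U')(p, C) = Mul(Add(C, p), Mul(2, C)) = Mul(2, C, Add(C, p)))
Add(Add(355, Function('U')(Add(16, Mul(-1, 1)), 39)), Add(1979, 550)) = Add(Add(355, Mul(2, 39, Add(39, Add(16, Mul(-1, 1))))), Add(1979, 550)) = Add(Add(355, Mul(2, 39, Add(39, Add(16, -1)))), 2529) = Add(Add(355, Mul(2, 39, Add(39, 15))), 2529) = Add(Add(355, Mul(2, 39, 54)), 2529) = Add(Add(355, 4212), 2529) = Add(4567, 2529) = 7096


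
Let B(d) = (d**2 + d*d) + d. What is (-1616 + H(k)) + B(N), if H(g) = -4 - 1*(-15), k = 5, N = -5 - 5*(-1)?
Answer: -1605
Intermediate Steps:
N = 0 (N = -5 + 5 = 0)
H(g) = 11 (H(g) = -4 + 15 = 11)
B(d) = d + 2*d**2 (B(d) = (d**2 + d**2) + d = 2*d**2 + d = d + 2*d**2)
(-1616 + H(k)) + B(N) = (-1616 + 11) + 0*(1 + 2*0) = -1605 + 0*(1 + 0) = -1605 + 0*1 = -1605 + 0 = -1605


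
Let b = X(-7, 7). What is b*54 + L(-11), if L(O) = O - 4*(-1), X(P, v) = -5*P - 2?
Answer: 1775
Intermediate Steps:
X(P, v) = -2 - 5*P
b = 33 (b = -2 - 5*(-7) = -2 + 35 = 33)
L(O) = 4 + O (L(O) = O + 4 = 4 + O)
b*54 + L(-11) = 33*54 + (4 - 11) = 1782 - 7 = 1775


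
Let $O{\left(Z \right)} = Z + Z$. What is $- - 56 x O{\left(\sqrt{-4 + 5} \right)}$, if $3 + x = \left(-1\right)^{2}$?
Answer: $-224$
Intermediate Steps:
$O{\left(Z \right)} = 2 Z$
$x = -2$ ($x = -3 + \left(-1\right)^{2} = -3 + 1 = -2$)
$- - 56 x O{\left(\sqrt{-4 + 5} \right)} = - \left(-56\right) \left(-2\right) 2 \sqrt{-4 + 5} = - 112 \cdot 2 \sqrt{1} = - 112 \cdot 2 \cdot 1 = - 112 \cdot 2 = \left(-1\right) 224 = -224$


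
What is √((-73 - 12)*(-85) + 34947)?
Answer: 2*√10543 ≈ 205.36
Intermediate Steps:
√((-73 - 12)*(-85) + 34947) = √(-85*(-85) + 34947) = √(7225 + 34947) = √42172 = 2*√10543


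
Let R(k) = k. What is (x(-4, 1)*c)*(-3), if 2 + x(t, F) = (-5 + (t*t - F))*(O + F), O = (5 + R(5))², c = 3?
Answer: -9072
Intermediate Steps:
O = 100 (O = (5 + 5)² = 10² = 100)
x(t, F) = -2 + (100 + F)*(-5 + t² - F) (x(t, F) = -2 + (-5 + (t*t - F))*(100 + F) = -2 + (-5 + (t² - F))*(100 + F) = -2 + (-5 + t² - F)*(100 + F) = -2 + (100 + F)*(-5 + t² - F))
(x(-4, 1)*c)*(-3) = ((-502 - 1*1² - 105*1 + 100*(-4)² + 1*(-4)²)*3)*(-3) = ((-502 - 1*1 - 105 + 100*16 + 1*16)*3)*(-3) = ((-502 - 1 - 105 + 1600 + 16)*3)*(-3) = (1008*3)*(-3) = 3024*(-3) = -9072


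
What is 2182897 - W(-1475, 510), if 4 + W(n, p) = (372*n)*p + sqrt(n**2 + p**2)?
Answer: 282019901 - 5*sqrt(97429) ≈ 2.8202e+8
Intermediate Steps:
W(n, p) = -4 + sqrt(n**2 + p**2) + 372*n*p (W(n, p) = -4 + ((372*n)*p + sqrt(n**2 + p**2)) = -4 + (372*n*p + sqrt(n**2 + p**2)) = -4 + (sqrt(n**2 + p**2) + 372*n*p) = -4 + sqrt(n**2 + p**2) + 372*n*p)
2182897 - W(-1475, 510) = 2182897 - (-4 + sqrt((-1475)**2 + 510**2) + 372*(-1475)*510) = 2182897 - (-4 + sqrt(2175625 + 260100) - 279837000) = 2182897 - (-4 + sqrt(2435725) - 279837000) = 2182897 - (-4 + 5*sqrt(97429) - 279837000) = 2182897 - (-279837004 + 5*sqrt(97429)) = 2182897 + (279837004 - 5*sqrt(97429)) = 282019901 - 5*sqrt(97429)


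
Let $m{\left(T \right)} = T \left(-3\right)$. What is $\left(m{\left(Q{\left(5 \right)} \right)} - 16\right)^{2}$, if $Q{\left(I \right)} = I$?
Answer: $961$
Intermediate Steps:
$m{\left(T \right)} = - 3 T$
$\left(m{\left(Q{\left(5 \right)} \right)} - 16\right)^{2} = \left(\left(-3\right) 5 - 16\right)^{2} = \left(-15 - 16\right)^{2} = \left(-31\right)^{2} = 961$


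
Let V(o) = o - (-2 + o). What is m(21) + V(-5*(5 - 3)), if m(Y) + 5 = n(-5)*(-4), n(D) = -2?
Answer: 5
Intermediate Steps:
V(o) = 2 (V(o) = o + (2 - o) = 2)
m(Y) = 3 (m(Y) = -5 - 2*(-4) = -5 + 8 = 3)
m(21) + V(-5*(5 - 3)) = 3 + 2 = 5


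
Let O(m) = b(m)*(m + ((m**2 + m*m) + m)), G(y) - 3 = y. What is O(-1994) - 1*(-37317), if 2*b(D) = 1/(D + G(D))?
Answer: 144734203/3985 ≈ 36320.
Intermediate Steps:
G(y) = 3 + y
b(D) = 1/(2*(3 + 2*D)) (b(D) = 1/(2*(D + (3 + D))) = 1/(2*(3 + 2*D)))
O(m) = (2*m + 2*m**2)/(2*(3 + 2*m)) (O(m) = (1/(2*(3 + 2*m)))*(m + ((m**2 + m*m) + m)) = (1/(2*(3 + 2*m)))*(m + ((m**2 + m**2) + m)) = (1/(2*(3 + 2*m)))*(m + (2*m**2 + m)) = (1/(2*(3 + 2*m)))*(m + (m + 2*m**2)) = (1/(2*(3 + 2*m)))*(2*m + 2*m**2) = (2*m + 2*m**2)/(2*(3 + 2*m)))
O(-1994) - 1*(-37317) = -1994*(1 - 1994)/(3 + 2*(-1994)) - 1*(-37317) = -1994*(-1993)/(3 - 3988) + 37317 = -1994*(-1993)/(-3985) + 37317 = -1994*(-1/3985)*(-1993) + 37317 = -3974042/3985 + 37317 = 144734203/3985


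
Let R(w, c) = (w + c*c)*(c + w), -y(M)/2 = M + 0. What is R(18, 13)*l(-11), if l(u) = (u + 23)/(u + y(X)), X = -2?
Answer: -69564/7 ≈ -9937.7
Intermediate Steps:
y(M) = -2*M (y(M) = -2*(M + 0) = -2*M)
R(w, c) = (c + w)*(w + c²) (R(w, c) = (w + c²)*(c + w) = (c + w)*(w + c²))
l(u) = (23 + u)/(4 + u) (l(u) = (u + 23)/(u - 2*(-2)) = (23 + u)/(u + 4) = (23 + u)/(4 + u))
R(18, 13)*l(-11) = (13³ + 18² + 13*18 + 18*13²)*((23 - 11)/(4 - 11)) = (2197 + 324 + 234 + 18*169)*(12/(-7)) = (2197 + 324 + 234 + 3042)*(-⅐*12) = 5797*(-12/7) = -69564/7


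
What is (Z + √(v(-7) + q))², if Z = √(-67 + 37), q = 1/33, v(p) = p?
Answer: -1220/33 - 20*√253/11 ≈ -65.890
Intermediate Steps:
q = 1/33 ≈ 0.030303
Z = I*√30 (Z = √(-30) = I*√30 ≈ 5.4772*I)
(Z + √(v(-7) + q))² = (I*√30 + √(-7 + 1/33))² = (I*√30 + √(-230/33))² = (I*√30 + I*√7590/33)²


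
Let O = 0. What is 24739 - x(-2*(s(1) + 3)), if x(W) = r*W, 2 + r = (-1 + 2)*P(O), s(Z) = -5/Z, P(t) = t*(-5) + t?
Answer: 24747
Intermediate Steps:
P(t) = -4*t (P(t) = -5*t + t = -4*t)
r = -2 (r = -2 + (-1 + 2)*(-4*0) = -2 + 1*0 = -2 + 0 = -2)
x(W) = -2*W
24739 - x(-2*(s(1) + 3)) = 24739 - (-2)*(-2*(-5/1 + 3)) = 24739 - (-2)*(-2*(-5*1 + 3)) = 24739 - (-2)*(-2*(-5 + 3)) = 24739 - (-2)*(-2*(-2)) = 24739 - (-2)*4 = 24739 - 1*(-8) = 24739 + 8 = 24747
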